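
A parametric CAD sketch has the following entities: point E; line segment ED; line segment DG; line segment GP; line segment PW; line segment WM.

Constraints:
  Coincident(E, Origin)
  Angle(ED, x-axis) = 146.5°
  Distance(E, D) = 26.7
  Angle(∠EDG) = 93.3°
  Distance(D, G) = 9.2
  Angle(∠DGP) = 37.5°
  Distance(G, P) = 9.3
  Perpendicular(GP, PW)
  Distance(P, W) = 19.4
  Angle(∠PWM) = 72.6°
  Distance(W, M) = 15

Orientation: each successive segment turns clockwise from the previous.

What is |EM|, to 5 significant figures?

41.921

E is at the origin; ED runs at 146.5° with length 26.7, so D = (-22.265, 14.737). ∠EDG = 93.3° gives DG at 59.800° from the x-axis; with |DG| = 9.2, G = (-17.637, 22.688). ∠DGP = 37.5° gives GP at -82.700° from the x-axis; with |GP| = 9.3, P = (-16.455, 13.463). The perpendicularity gives PW at right angles to GP, so PW runs at -172.70°; with |PW| = 19.4, W = (-35.698, 10.998). ∠PWM = 72.6° gives WM at 79.900° from the x-axis; with |WM| = 15.0, M = (-33.068, 25.766). Then |EM| = |M − E| = 41.921.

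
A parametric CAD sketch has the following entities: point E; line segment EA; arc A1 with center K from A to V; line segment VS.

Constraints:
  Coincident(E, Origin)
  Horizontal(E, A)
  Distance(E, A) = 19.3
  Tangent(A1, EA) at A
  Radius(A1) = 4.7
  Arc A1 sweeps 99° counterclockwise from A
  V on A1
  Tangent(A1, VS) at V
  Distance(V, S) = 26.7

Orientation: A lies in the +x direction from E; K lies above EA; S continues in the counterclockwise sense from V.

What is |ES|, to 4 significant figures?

37.45

E is at the origin; EA is horizontal with |EA| = 19.3 and A on the +x side, so A = (19.30, 0.000). Since A1 is tangent to EA there, KA ⟂ EA, so K = A + (0, 4.7) = (19.30, 4.700). On A1, A sits at bearing -90° from K; a 99° counterclockwise sweep puts V at bearing 9°, so V = K + 4.7·(cos 9°, sin 9°) = (23.94, 5.435). Tangency of A1 to VS means the radius KV is perpendicular to VS, so VS runs along (−sin 9°, cos 9°); with |VS| = 26.7, S = (19.77, 31.81). Then |ES| = |S − E| = 37.45.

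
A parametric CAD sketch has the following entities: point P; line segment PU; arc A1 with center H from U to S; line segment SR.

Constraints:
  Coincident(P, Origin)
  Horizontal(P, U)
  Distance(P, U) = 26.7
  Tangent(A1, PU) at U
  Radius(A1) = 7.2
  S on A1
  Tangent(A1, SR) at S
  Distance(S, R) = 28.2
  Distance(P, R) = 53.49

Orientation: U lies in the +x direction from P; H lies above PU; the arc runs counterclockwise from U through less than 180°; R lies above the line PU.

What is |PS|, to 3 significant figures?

33.7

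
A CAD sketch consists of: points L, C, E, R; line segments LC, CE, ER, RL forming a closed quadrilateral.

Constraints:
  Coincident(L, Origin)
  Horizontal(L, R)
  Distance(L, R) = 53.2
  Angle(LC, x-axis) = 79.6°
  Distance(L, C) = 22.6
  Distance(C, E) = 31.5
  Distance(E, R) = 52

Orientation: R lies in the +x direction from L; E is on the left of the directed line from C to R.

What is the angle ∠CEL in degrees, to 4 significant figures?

14.35°

L is at the origin; LR is horizontal with |LR| = 53.2 and R in +x, so R = (53.2, 0). LC runs at 79.6° with |LC| = 22.6, so C = (4.080, 22.23). E is determined by |CE| = 31.5 and |ER| = 52.0 together: it lies at the intersection of circle(C, 31.5) and circle(R, 52.0). With |CR| = 53.92, the foot of the radical line on CR is 11.08 from C and the perpendicular offset is √(31.5² − 11.08²) = 29.49. Taking the left-of-CR solution: E = (26.33, 44.52).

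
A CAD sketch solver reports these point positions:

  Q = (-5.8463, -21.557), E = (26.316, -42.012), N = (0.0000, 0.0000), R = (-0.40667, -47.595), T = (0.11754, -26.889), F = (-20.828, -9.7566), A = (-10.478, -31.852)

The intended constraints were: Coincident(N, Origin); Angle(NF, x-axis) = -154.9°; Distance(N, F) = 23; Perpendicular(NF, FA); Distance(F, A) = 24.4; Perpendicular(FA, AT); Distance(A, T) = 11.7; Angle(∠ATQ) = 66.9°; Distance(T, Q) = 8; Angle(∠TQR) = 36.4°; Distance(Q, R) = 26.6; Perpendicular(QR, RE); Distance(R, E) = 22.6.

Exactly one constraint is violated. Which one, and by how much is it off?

Distance(R, E) = 22.6 — off by 4.70.

N = (0.00, 0.00) ✓; NF at -154.9° ✓; |NF| = 23.00 ✓; ∠(NF, FA) = 90.00° ✓; |FA| = 24.40 ✓; ∠(FA, AT) = 90.00° ✓; |AT| = 11.70 ✓; ∠ATQ = 66.90° ✓; |TQ| = 8.000 ✓; ∠TQR = 36.40° ✓; |QR| = 26.60 ✓; ∠(QR, RE) = 90.00° ✓; |RE| = 27.30 ✗.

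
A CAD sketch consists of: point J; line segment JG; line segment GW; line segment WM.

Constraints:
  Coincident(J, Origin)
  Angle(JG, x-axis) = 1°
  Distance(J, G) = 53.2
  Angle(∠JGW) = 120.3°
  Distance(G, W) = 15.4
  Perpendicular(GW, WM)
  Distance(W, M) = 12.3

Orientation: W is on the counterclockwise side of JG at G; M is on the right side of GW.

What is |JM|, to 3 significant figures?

71.9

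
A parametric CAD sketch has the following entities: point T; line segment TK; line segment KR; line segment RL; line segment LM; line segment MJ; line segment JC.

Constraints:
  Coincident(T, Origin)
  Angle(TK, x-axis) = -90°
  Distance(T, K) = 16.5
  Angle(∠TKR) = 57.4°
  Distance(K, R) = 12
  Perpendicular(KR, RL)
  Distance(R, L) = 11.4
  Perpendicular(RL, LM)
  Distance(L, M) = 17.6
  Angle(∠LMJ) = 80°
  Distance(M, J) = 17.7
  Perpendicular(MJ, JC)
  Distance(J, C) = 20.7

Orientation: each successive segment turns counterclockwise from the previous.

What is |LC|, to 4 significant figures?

15.03

T is at the origin; TK runs at -90.0° with length 16.5, so K = (1.010e-15, -16.50). ∠TKR = 57.4° gives KR at 32.60° from the x-axis; with |KR| = 12.0, R = (10.11, -10.03). KR ⟂ RL, so RL runs at 122.6°; with |RL| = 11.4, L = (3.967, -0.4308). RL ⟂ LM, so LM runs at -147.4°; with |LM| = 17.6, M = (-10.86, -9.913). ∠LMJ = 80.0° gives MJ at -47.40° from the x-axis; with |MJ| = 17.7, J = (1.121, -22.94). MJ is perpendicular to JC, so JC runs at 42.60°; with |JC| = 20.7, C = (16.36, -8.931). Then |LC| = |C − L| = 15.03.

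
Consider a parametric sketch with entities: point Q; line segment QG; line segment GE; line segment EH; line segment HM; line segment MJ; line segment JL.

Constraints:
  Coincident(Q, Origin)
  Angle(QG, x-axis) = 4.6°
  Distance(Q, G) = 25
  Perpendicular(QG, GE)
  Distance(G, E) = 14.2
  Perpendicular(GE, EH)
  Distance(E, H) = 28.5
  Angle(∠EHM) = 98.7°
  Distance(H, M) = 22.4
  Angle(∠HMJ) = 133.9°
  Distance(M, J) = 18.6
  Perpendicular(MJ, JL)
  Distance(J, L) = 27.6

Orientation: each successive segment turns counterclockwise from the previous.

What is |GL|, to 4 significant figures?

6.103

Q is at the origin; QG runs at 4.6° with length 25.0, so G = (24.92, 2.005). The perpendicularity gives GE at right angles to QG, so GE runs at 94.60°; with |GE| = 14.2, E = (23.78, 16.16). GE is perpendicular to EH, so EH runs at -175.4°; with |EH| = 28.5, H = (-4.628, 13.87). ∠EHM = 98.7° gives HM at -94.10° from the x-axis; with |HM| = 22.4, M = (-6.229, -8.469). ∠HMJ = 133.9° gives MJ at -48.00° from the x-axis; with |MJ| = 18.6, J = (6.217, -22.29). MJ is perpendicular to JL, so JL runs at 42.00°; with |JL| = 27.6, L = (26.73, -3.824). Then |GL| = |L − G| = 6.103.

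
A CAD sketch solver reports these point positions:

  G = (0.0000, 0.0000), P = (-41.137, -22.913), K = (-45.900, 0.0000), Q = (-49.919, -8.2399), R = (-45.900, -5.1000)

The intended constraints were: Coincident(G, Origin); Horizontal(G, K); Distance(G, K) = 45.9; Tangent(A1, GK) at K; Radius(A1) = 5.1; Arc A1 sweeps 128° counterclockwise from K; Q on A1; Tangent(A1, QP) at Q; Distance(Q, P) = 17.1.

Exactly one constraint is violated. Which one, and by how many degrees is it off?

Tangent(A1, QP) at Q — off by 7.10°.

G = (0.00, 0.00) ✓; G.y = 0.00, K.y = 0.00 ✓; |GK| = 45.90 ✓; ∠(RK, KG) = 90.00° ✓; |RK| = 5.100 ✓; bearing(R→Q) − bearing(R→K) = 128.0° ✓; |RQ| = 5.100 ✓; ∠(RQ, QP) = 97.10° ✗; |QP| = 17.10 ✓.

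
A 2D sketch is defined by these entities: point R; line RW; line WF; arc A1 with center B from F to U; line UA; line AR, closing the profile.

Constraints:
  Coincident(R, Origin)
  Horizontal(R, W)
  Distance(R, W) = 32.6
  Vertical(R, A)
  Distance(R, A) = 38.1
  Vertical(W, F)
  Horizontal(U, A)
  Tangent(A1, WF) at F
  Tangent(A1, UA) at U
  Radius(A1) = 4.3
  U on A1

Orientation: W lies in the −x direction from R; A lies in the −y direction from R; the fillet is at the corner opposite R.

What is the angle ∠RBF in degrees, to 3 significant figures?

130°

The virtual corner opposite R is at (-32.6, -38.1). A1 meets WF tangentially, so BF is at right angles to WF and tangency of A1 to UA means the radius BU is perpendicular to UA, with radius 4.3, so the center B sits 4.3 in from both sides at B = (-28.3, -33.8). That places the tangent points at F = (-32.6, -33.8) on WF and U = (-28.3, -38.1) on UA. Then cos ∠RBF = BR·BF / (|BR||BF|), giving 130°.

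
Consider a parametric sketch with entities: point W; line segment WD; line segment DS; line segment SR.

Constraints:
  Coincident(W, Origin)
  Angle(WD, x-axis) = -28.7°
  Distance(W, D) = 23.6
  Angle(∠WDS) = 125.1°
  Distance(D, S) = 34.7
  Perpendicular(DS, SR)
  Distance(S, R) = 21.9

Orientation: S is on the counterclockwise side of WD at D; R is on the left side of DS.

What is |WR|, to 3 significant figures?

48.3

W is at the origin; WD runs at -28.7° with length 23.6, so D = 23.6·(cos -28.7°, sin -28.7°) = (20.7, -11.3). ∠WDS = 125.1°, so DS runs at -28.7° + (180° − 125.1°) = 26.2° from the x-axis; with |DS| = 34.7, S = D + 34.7·(cos 26.2°, sin 26.2°) = (51.8, 3.99). DS ⟂ SR; with |SR| = 21.9 on the left of DS, R = S + 21.9·(-0.442, 0.897) = (42.2, 23.6). Then |WR| = |R − W| = 48.3.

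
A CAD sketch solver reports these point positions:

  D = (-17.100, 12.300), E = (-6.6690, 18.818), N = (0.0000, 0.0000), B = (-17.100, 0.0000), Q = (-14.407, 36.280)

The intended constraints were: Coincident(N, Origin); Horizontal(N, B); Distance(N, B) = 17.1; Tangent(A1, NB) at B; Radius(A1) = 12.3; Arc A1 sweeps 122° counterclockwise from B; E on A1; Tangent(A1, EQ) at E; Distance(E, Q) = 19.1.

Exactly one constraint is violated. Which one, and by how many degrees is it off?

Tangent(A1, EQ) at E — off by 8.10°.

N = (0.00, 0.00) ✓; N.y = 0.00, B.y = 0.00 ✓; |NB| = 17.10 ✓; ∠(DB, BN) = 90.00° ✓; |DB| = 12.30 ✓; bearing(D→E) − bearing(D→B) = 122.0° ✓; |DE| = 12.30 ✓; ∠(DE, EQ) = 98.10° ✗; |EQ| = 19.10 ✓.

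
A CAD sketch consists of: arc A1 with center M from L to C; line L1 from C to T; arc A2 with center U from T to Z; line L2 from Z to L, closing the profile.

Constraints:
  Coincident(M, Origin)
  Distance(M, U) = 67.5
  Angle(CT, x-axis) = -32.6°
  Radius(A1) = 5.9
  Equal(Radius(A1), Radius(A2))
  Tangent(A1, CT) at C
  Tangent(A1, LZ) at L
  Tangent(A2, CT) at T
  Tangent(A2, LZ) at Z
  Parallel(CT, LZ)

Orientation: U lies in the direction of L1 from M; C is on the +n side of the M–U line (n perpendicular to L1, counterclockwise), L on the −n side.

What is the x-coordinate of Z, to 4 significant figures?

53.69

The slot axis is L1's direction at -32.6°, so u = (cos -32.6°, sin -32.6°) = (0.8425, -0.5388) and n = (−sin -32.6°, cos -32.6°) = (0.5388, 0.8425). M is at the origin and U lies 67.5 along u from M, so U = 67.5·u = (56.87, -36.37). Tangency of A1 to both parallel lines with radius 5.9 puts C and L at M ± 5.9·n: C = (3.179, 4.970), L = (-3.179, -4.970). Equal radii place T and Z the same way about U: T = U + 5.9·n = (60.04, -31.40), Z = U − 5.9·n = (53.69, -41.34). So Z.x = 53.69.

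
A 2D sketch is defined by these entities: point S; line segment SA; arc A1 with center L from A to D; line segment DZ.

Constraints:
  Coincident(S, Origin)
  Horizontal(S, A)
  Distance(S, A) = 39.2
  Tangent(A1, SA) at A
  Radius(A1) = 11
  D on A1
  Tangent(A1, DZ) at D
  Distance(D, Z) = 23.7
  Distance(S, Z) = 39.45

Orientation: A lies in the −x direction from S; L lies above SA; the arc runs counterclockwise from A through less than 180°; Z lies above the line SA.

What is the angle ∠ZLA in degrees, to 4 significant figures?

142.7°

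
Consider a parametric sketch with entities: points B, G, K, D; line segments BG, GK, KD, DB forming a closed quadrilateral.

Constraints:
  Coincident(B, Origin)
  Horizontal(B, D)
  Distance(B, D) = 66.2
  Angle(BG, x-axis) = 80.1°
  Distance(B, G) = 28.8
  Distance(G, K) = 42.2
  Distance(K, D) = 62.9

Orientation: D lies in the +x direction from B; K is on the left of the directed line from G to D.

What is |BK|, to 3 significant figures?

66.9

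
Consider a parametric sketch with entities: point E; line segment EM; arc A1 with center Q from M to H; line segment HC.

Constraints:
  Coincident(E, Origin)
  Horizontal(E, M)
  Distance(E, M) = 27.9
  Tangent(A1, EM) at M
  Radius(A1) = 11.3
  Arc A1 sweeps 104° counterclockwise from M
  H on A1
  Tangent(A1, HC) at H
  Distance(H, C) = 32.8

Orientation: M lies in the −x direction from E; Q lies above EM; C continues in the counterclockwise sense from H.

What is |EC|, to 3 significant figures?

52.2

E is at the origin; E and M share the same y with |EM| = 27.9 and M on the −x side, so M = (-27.9, 0.00). The tangent condition forces QM to be normal to EM, so Q = M + (0, 11.3) = (-27.9, 11.3). On A1, M sits at bearing -90° from Q; a 104° counterclockwise sweep puts H at bearing 14°, so H = Q + 11.3·(cos 14°, sin 14°) = (-16.9, 14.0). The tangent condition forces QH to be normal to HC, so HC runs along (−sin 14°, cos 14°); with |HC| = 32.8, C = (-24.9, 45.9). Then |EC| = |C − E| = 52.2.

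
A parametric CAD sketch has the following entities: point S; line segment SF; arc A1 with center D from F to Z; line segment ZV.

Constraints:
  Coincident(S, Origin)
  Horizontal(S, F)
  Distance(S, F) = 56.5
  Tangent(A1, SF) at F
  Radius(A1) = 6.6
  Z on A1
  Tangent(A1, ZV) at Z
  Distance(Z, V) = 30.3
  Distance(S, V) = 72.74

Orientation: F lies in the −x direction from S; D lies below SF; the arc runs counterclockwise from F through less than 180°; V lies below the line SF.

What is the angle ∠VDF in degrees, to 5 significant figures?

168.60°

Checks: |DZ| = 6.600 ✓; ∠(DZ, ZV) = 90.00° ✓; |ZV| = 30.30 ✓; |SV| = 72.74 ✓.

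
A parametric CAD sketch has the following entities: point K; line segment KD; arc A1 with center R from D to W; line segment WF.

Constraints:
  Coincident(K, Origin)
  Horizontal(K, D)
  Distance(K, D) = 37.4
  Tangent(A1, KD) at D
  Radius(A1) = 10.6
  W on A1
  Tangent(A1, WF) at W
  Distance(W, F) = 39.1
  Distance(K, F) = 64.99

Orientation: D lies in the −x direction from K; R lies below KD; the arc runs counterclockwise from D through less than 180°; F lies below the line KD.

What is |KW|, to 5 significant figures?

49.445

Checks: |RW| = 10.60 ✓; ∠(RW, WF) = 90.00° ✓; |WF| = 39.10 ✓; |KF| = 64.99 ✓.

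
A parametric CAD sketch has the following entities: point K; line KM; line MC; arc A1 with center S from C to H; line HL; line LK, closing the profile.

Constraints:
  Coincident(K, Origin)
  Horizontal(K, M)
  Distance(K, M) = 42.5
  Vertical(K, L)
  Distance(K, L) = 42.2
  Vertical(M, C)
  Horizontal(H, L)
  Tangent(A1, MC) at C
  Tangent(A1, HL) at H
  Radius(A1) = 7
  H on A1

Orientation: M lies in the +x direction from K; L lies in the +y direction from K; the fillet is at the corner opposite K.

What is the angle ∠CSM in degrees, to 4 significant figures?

78.75°

K is at the origin; K and M share the same y with |KM| = 42.5 and M on the +x side, so M = (42.50, 0.000). K and L share the same x with |KL| = 42.2 and L on the +y side, so L = (0.000, 42.20). The virtual corner opposite K is at (42.50, 42.20). Tangency of A1 to MC means the radius SC is perpendicular to MC and A1 meets HL tangentially, so SH is at right angles to HL, with radius 7.0, so the center S sits 7.0 in from both sides at S = (35.50, 35.20). That places the tangent points at C = (42.50, 35.20) on MC and H = (35.50, 42.20) on HL. Then cos ∠CSM = SC·SM / (|SC||SM|), giving 78.75°.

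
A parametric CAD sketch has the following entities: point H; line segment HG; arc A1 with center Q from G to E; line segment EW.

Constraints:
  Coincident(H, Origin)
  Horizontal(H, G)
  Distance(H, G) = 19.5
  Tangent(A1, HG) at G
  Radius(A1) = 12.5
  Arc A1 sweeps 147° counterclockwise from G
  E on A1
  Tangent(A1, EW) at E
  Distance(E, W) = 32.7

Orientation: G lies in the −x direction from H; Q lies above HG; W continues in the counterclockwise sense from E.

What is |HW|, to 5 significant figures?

57.214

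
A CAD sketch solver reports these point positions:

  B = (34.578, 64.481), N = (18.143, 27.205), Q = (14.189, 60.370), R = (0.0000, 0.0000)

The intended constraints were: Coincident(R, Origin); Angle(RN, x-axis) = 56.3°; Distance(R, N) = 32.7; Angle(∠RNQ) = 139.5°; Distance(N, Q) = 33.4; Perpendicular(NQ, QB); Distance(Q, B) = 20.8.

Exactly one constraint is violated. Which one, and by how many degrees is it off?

Perpendicular(NQ, QB) — off by 4.60°.

R = (0.00, 0.00) ✓; RN at 56.30° ✓; |RN| = 32.70 ✓; ∠RNQ = 139.5° ✓; |NQ| = 33.40 ✓; ∠(NQ, QB) = 85.40° ✗; |QB| = 20.80 ✓.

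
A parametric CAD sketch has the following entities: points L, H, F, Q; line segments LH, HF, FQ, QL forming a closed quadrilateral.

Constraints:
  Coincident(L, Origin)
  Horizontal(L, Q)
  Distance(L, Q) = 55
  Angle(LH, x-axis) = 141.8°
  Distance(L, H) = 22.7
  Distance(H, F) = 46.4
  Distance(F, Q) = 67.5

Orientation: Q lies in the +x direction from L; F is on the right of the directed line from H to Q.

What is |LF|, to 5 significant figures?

31.031

L is at the origin; LQ is horizontal with |LQ| = 55.0 and Q in +x, so Q = (55.0, 0). LH runs at 141.8° with |LH| = 22.7, so H = (-17.839, 14.038). F is determined by |HF| = 46.4 and |FQ| = 67.5 together: it lies at the intersection of circle(H, 46.4) and circle(Q, 67.5). With |HQ| = 74.179, the foot of the radical line on HQ is 20.890 from H and the perpendicular offset is √(46.4² − 20.890²) = 41.431. Taking the right-of-HQ solution: F = (-5.1665, -30.598).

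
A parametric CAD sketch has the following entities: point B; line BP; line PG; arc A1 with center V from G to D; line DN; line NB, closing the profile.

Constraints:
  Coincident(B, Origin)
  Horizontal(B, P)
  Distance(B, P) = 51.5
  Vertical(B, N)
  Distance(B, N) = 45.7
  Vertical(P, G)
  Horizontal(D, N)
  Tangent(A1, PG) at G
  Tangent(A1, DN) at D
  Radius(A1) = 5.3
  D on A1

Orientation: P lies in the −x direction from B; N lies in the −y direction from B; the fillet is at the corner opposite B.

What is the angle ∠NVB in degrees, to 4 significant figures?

47.71°

B is at the origin; B and P share the same y with |BP| = 51.5 and P on the −x side, so P = (-51.50, 0.000). BN is vertical with |BN| = 45.7 and N on the −y side, so N = (0.000, -45.70). The virtual corner opposite B is at (-51.50, -45.70). A1 meets PG tangentially, so VG is at right angles to PG and since A1 is tangent to DN there, VD ⟂ DN, with radius 5.3, so the center V sits 5.3 in from both sides at V = (-46.20, -40.40). Then cos ∠NVB = VN·VB / (|VN||VB|), giving 47.71°.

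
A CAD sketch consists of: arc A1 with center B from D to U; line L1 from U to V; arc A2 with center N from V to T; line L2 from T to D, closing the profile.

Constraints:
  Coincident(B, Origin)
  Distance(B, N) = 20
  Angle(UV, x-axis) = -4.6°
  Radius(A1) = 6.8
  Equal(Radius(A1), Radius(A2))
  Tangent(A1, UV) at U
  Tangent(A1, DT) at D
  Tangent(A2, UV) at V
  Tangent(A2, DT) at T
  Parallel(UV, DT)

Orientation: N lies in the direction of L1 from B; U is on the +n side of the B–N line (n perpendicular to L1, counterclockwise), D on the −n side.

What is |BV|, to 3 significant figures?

21.1

The slot axis is L1's direction at -4.6°, so u = (cos -4.6°, sin -4.6°) = (0.997, -0.0802) and n = (−sin -4.6°, cos -4.6°) = (0.0802, 0.997). B is at the origin and N lies 20.0 along u from B, so N = 20.0·u = (19.9, -1.60). Tangency of A1 to both parallel lines with radius 6.8 puts U and D at B ± 6.8·n: U = (0.545, 6.78), D = (-0.545, -6.78). Equal radii place V and T the same way about N: V = N + 6.8·n = (20.5, 5.17), T = N − 6.8·n = (19.4, -8.38). Then |BV| = |V − B| = 21.1.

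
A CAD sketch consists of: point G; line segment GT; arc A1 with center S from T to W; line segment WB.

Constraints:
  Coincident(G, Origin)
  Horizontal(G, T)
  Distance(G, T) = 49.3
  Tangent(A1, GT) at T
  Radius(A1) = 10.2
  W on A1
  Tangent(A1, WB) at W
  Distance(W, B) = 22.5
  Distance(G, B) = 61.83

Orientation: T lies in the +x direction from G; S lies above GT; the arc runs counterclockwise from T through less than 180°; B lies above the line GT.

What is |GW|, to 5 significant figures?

60.449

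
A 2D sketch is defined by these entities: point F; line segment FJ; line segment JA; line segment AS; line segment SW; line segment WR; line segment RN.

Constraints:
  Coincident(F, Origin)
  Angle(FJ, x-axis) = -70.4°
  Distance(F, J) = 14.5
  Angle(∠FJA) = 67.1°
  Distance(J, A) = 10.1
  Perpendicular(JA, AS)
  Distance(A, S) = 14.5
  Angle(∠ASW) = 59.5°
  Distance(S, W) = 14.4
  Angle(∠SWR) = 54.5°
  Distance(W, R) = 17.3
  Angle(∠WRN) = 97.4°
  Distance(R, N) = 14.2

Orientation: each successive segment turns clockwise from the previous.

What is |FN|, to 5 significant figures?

15.291

F is at the origin; FJ runs at -70.4° with length 14.5, so J = (4.8640, -13.660). ∠FJA = 67.1° gives JA at 176.70° from the x-axis; with |JA| = 10.1, A = (-5.2192, -13.078). The perpendicularity gives AS at right angles to JA, so AS runs at 86.700°; with |AS| = 14.5, S = (-4.3845, 1.3975). ∠ASW = 59.5° gives SW at -33.800° from the x-axis; with |SW| = 14.4, W = (7.5817, -6.6131). ∠SWR = 54.5° gives WR at -159.30° from the x-axis; with |WR| = 17.3, R = (-8.6015, -12.728). ∠WRN = 97.4° gives RN at 118.10° from the x-axis; with |RN| = 14.2, N = (-15.290, -0.20205). Then |FN| = |N − F| = 15.291.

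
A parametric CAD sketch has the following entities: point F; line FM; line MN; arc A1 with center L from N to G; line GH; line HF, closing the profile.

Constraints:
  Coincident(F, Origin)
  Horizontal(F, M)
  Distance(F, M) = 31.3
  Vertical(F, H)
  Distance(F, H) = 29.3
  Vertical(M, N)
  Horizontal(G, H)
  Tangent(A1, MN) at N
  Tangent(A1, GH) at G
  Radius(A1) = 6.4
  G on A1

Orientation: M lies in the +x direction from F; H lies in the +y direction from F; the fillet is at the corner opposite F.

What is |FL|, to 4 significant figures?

33.83

FH is vertical with |FH| = 29.3 and H on the +y side, so H = (0.000, 29.30). The virtual corner opposite F is at (31.30, 29.30). The tangent condition forces LN to be normal to MN and tangency of A1 to GH means the radius LG is perpendicular to GH, with radius 6.4, so the center L sits 6.4 in from both sides at L = (24.90, 22.90). Then |FL| = |L − F| = 33.83.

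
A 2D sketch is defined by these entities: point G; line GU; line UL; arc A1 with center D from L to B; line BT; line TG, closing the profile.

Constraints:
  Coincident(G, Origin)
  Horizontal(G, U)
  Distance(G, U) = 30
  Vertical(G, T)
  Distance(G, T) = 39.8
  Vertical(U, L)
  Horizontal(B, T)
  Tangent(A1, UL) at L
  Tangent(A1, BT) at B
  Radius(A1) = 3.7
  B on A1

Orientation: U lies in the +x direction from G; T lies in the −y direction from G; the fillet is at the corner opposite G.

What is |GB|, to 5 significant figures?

47.705

G is at the origin; G and U share the same y with |GU| = 30.0 and U on the +x side, so U = (30.000, 0.0000). G and T share the same x with |GT| = 39.8 and T on the −y side, so T = (0.0000, -39.800). The virtual corner opposite G is at (30.000, -39.800). The tangent condition forces DL to be normal to UL and tangency of A1 to BT means the radius DB is perpendicular to BT, with radius 3.7, so the center D sits 3.7 in from both sides at D = (26.300, -36.100). That places the tangent points at L = (30.000, -36.100) on UL and B = (26.300, -39.800) on BT. Then |GB| = |B − G| = 47.705.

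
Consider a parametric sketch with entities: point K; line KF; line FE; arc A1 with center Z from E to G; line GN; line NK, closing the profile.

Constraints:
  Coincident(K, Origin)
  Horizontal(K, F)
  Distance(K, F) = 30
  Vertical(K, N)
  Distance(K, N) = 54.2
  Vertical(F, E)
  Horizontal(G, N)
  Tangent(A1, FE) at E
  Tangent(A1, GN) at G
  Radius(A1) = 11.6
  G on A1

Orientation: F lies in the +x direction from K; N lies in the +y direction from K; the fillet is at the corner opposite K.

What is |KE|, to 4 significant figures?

52.10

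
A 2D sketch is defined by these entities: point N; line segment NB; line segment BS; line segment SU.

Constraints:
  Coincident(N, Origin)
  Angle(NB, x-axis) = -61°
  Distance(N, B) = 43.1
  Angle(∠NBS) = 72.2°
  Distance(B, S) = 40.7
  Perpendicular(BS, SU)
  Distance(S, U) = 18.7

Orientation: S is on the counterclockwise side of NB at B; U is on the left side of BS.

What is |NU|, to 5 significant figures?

35.448

N is at the origin; NB runs at -61.0° with length 43.1, so B = 43.1·(cos -61.0°, sin -61.0°) = (20.895, -37.696). ∠NBS = 72.2°, so BS runs at -61.0° + (180° − 72.2°) = 46.800° from the x-axis; with |BS| = 40.7, S = B + 40.7·(cos 46.800°, sin 46.800°) = (48.756, -8.0271). BS is perpendicular to SU; with |SU| = 18.7 on the left of BS, U = S + 18.7·(-0.72897, 0.68455) = (35.125, 4.7739). Then |NU| = |U − N| = 35.448.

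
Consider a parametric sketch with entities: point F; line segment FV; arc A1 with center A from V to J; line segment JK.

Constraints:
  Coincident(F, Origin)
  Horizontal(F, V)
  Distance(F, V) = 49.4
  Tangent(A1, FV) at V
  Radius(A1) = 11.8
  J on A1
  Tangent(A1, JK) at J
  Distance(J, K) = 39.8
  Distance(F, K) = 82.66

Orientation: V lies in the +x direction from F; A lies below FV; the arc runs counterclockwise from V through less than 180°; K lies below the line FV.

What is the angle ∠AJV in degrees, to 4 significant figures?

25.03°

Checks: |AJ| = 11.80 ✓; ∠(AJ, JK) = 90.00° ✓; |JK| = 39.80 ✓; |FK| = 82.66 ✓.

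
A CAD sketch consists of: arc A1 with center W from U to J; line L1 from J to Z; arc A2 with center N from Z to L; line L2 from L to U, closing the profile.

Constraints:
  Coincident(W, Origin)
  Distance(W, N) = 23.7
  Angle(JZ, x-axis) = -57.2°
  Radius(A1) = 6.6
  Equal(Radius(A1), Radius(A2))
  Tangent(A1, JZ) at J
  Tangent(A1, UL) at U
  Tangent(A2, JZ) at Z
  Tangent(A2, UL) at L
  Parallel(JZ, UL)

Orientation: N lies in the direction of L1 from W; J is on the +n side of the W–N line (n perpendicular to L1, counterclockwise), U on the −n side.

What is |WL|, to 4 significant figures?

24.60

Tangency of A1 to both parallel lines with radius 6.6 puts J and U at W ± 6.6·n: J = (5.548, 3.575), U = (-5.548, -3.575). Equal radii place Z and L the same way about N: Z = N + 6.6·n = (18.39, -16.35), L = N − 6.6·n = (7.291, -23.50). Then |WL| = |L − W| = 24.60.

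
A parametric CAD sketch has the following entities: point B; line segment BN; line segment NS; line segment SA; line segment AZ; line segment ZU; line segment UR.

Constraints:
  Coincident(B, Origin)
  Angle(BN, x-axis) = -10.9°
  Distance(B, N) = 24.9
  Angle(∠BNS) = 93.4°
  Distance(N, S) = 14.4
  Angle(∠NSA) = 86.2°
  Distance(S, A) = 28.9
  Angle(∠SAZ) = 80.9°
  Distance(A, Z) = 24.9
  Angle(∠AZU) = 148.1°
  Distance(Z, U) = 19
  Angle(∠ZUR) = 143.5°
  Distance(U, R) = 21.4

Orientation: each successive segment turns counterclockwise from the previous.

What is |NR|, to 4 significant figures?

30.65

B is at the origin; BN runs at -10.9° with length 24.9, so N = (24.45, -4.708). ∠BNS = 93.4° gives NS at 75.70° from the x-axis; with |NS| = 14.4, S = (28.01, 9.245). ∠NSA = 86.2° gives SA at 169.5° from the x-axis; with |SA| = 28.9, A = (-0.4085, 14.51). ∠SAZ = 80.9° gives AZ at -91.40° from the x-axis; with |AZ| = 24.9, Z = (-1.017, -10.38). ∠AZU = 148.1° gives ZU at -59.50° from the x-axis; with |ZU| = 19.0, U = (8.626, -26.75). ∠ZUR = 143.5° gives UR at -23.00° from the x-axis; with |UR| = 21.4, R = (28.33, -35.11). Then |NR| = |R − N| = 30.65.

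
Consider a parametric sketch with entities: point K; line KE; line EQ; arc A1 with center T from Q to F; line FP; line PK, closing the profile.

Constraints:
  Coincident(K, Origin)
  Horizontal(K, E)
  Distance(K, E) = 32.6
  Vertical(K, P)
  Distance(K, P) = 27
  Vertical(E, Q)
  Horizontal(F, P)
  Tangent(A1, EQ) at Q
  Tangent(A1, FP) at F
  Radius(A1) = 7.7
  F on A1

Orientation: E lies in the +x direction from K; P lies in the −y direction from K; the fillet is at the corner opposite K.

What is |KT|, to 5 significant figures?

31.504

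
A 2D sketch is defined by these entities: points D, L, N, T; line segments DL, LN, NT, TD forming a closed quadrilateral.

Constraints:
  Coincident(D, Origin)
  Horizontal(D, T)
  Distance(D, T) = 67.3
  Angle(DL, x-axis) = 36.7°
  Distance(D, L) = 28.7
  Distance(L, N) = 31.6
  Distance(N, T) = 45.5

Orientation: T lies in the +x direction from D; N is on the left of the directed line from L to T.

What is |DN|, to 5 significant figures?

60.119

Checks: |LN| = 31.60 ✓; |NT| = 45.50 ✓.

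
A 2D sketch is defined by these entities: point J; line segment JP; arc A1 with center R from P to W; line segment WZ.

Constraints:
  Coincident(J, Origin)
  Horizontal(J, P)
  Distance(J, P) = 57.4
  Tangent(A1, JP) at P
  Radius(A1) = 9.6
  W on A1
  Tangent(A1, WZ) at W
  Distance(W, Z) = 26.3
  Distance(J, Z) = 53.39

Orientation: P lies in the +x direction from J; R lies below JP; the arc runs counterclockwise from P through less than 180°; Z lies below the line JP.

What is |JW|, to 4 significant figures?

48.62

J is at the origin; J and P share the same y with |JP| = 57.4 and P on the +x side, so P = (57.40, 0.000). A1 meets JP tangentially, so RP is at right angles to JP, so R = P + (0, -9.6) = (57.40, -9.600). Since RW ⟂ WZ (tangency), |RZ| = √(9.6² + 26.3²) = 28.00 regardless of where W sits on A1. So Z lies on both circle(J, 53.39) and circle(R, 28.00); the below-JP intersection is Z = (41.99, -32.97). W is the foot of the tangent from Z: W = (48.06, -7.385).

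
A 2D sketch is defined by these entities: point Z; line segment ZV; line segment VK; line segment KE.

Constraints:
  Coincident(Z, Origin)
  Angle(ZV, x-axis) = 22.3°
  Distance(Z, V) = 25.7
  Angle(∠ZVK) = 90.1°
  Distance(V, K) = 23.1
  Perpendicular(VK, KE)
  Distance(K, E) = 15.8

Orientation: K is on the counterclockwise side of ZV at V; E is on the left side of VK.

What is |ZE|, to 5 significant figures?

25.173

Z is at the origin; ZV runs at 22.3° with length 25.7, so V = 25.7·(cos 22.3°, sin 22.3°) = (23.778, 9.7520). ∠ZVK = 90.1°, so VK runs at 22.3° + (180° − 90.1°) = 112.20° from the x-axis; with |VK| = 23.1, K = V + 23.1·(cos 112.20°, sin 112.20°) = (15.050, 31.140). VK is perpendicular to KE; with |KE| = 15.8 on the left of VK, E = K + 15.8·(-0.92587, -0.37784) = (0.42101, 25.170). Then |ZE| = |E − Z| = 25.173.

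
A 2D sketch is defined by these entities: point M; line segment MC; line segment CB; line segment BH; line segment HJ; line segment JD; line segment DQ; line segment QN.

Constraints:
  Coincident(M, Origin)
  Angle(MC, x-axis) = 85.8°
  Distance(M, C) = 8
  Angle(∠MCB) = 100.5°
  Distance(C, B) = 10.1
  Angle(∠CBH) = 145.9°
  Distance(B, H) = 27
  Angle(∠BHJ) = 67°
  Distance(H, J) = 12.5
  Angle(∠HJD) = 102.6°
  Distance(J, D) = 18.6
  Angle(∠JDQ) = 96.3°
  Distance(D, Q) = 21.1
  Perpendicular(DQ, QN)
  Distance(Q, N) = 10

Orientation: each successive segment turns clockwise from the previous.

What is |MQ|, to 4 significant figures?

27.94

M is at the origin; MC runs at 85.8° with length 8.0, so C = (0.5859, 7.979). ∠MCB = 100.5° gives CB at 6.300° from the x-axis; with |CB| = 10.1, B = (10.62, 9.087). ∠CBH = 145.9° gives BH at -27.80° from the x-axis; with |BH| = 27.0, H = (34.51, -3.506). ∠BHJ = 67.0° gives HJ at -140.8° from the x-axis; with |HJ| = 12.5, J = (24.82, -11.41). ∠HJD = 102.6° gives JD at 141.8° from the x-axis; with |JD| = 18.6, D = (10.20, 0.09642). ∠JDQ = 96.3° gives DQ at 58.10° from the x-axis; with |DQ| = 21.1, Q = (21.35, 18.01). Then |MQ| = |Q − M| = 27.94.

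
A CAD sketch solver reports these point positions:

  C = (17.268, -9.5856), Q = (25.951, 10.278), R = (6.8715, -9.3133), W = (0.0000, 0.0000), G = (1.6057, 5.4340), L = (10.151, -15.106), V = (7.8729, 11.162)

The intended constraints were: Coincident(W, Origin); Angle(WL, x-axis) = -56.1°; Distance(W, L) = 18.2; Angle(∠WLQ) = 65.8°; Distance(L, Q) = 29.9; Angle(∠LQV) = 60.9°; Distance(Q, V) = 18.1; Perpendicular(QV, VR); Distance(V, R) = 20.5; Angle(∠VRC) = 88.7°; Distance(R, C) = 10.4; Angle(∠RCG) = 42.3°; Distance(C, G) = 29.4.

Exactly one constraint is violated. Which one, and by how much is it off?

Distance(C, G) = 29.4 — off by 7.70.

W = (0.00, 0.00) ✓; WL at -56.10° ✓; |WL| = 18.20 ✓; ∠WLQ = 65.80° ✓; |LQ| = 29.90 ✓; ∠LQV = 60.90° ✓; |QV| = 18.10 ✓; ∠(QV, VR) = 90.00° ✓; |VR| = 20.50 ✓; ∠VRC = 88.70° ✓; |RC| = 10.40 ✓; ∠RCG = 42.30° ✓; |CG| = 21.70 ✗.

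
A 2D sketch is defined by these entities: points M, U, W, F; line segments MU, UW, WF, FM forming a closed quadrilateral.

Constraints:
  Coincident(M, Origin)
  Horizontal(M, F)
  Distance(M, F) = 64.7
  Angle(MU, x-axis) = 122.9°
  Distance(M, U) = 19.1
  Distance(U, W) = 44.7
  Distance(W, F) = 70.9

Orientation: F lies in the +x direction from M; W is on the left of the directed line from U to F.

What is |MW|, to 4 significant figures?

54.38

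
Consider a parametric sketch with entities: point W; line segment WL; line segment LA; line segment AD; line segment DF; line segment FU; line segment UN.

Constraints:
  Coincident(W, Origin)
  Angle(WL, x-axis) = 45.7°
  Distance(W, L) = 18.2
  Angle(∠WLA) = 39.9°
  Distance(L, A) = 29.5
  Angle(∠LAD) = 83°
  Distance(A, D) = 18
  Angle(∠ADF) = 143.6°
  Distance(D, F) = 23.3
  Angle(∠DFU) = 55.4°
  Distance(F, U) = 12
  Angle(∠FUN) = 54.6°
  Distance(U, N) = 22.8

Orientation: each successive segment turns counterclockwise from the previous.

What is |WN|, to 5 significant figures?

25.811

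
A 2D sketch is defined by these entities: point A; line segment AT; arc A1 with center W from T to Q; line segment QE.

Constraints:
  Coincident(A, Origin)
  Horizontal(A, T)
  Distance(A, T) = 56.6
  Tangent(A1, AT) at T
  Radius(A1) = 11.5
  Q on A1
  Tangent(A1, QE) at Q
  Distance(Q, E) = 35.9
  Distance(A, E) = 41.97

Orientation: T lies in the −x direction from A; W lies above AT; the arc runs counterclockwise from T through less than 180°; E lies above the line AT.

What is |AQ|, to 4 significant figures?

47.66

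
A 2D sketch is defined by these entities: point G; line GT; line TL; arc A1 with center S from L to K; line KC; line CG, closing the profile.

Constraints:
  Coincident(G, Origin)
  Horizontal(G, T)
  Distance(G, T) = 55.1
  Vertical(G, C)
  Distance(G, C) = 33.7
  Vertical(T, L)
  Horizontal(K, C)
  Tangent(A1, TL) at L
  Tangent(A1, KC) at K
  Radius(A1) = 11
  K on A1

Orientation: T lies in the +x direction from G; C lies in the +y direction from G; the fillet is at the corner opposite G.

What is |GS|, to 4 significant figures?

49.60

G is at the origin; G and T share the same y with |GT| = 55.1 and T on the +x side, so T = (55.10, 0.000). G and C share the same x with |GC| = 33.7 and C on the +y side, so C = (0.000, 33.70). The virtual corner opposite G is at (55.10, 33.70). Tangency of A1 to TL means the radius SL is perpendicular to TL and tangency of A1 to KC means the radius SK is perpendicular to KC, with radius 11.0, so the center S sits 11.0 in from both sides at S = (44.10, 22.70). Then |GS| = |S − G| = 49.60.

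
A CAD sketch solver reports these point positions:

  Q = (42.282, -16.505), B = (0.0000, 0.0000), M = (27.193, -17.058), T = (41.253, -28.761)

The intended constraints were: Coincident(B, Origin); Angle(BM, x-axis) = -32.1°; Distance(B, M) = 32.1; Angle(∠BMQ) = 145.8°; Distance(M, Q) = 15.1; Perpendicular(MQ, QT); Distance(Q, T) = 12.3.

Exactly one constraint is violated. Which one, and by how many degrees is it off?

Perpendicular(MQ, QT) — off by 6.90°.

B = (0.00, 0.00) ✓; BM at -32.10° ✓; |BM| = 32.10 ✓; ∠BMQ = 145.8° ✓; |MQ| = 15.10 ✓; ∠(MQ, QT) = 96.90° ✗; |QT| = 12.30 ✓.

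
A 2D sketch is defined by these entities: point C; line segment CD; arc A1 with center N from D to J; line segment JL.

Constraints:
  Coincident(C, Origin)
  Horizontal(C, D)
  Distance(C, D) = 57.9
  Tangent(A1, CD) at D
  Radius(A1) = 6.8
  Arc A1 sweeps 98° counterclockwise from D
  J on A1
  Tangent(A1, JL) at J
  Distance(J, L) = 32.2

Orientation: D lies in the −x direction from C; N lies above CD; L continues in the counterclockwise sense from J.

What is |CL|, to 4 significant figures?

68.32

C is at the origin; CD is horizontal with |CD| = 57.9 and D on the −x side, so D = (-57.90, 0.000). Tangency of A1 to CD means the radius ND is perpendicular to CD, so N = D + (0, 6.8) = (-57.90, 6.800). On A1, D sits at bearing -90° from N; a 98° counterclockwise sweep puts J at bearing 8°, so J = N + 6.8·(cos 8°, sin 8°) = (-51.17, 7.746). A1 meets JL tangentially, so NJ is at right angles to JL, so JL runs along (−sin 8°, cos 8°); with |JL| = 32.2, L = (-55.65, 39.63). Then |CL| = |L − C| = 68.32.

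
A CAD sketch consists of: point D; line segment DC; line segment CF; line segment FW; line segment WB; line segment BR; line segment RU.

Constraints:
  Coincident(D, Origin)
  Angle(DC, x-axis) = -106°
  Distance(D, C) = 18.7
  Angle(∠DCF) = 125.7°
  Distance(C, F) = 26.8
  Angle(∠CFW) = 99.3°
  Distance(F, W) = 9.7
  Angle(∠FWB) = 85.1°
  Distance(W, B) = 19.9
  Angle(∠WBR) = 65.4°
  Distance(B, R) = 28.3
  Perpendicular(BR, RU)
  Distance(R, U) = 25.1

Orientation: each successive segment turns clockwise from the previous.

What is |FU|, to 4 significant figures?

16.52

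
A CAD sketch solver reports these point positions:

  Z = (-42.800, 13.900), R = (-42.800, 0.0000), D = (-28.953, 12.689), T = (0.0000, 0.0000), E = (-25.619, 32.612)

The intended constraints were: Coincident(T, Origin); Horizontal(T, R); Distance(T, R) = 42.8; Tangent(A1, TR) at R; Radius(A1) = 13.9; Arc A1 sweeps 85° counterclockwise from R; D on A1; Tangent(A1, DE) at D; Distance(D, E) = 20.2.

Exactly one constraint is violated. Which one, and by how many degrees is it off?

Tangent(A1, DE) at D — off by 4.50°.

T = (0.00, 0.00) ✓; T.y = 0.00, R.y = 0.00 ✓; |TR| = 42.80 ✓; ∠(ZR, RT) = 90.00° ✓; |ZR| = 13.90 ✓; bearing(Z→D) − bearing(Z→R) = 85.00° ✓; |ZD| = 13.90 ✓; ∠(ZD, DE) = 94.50° ✗; |DE| = 20.20 ✓.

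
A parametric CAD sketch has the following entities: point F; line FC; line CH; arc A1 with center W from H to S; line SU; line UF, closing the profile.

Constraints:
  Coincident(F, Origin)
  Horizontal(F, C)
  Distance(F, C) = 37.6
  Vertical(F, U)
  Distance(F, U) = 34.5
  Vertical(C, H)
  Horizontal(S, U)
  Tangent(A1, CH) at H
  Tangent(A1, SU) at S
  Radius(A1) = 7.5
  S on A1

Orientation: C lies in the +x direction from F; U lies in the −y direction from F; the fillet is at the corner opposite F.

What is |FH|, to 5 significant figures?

46.290

F is at the origin; F and C share the same y with |FC| = 37.6 and C on the +x side, so C = (37.600, 0.0000). FU is vertical with |FU| = 34.5 and U on the −y side, so U = (0.0000, -34.500). The virtual corner opposite F is at (37.600, -34.500). Tangency of A1 to CH means the radius WH is perpendicular to CH and since A1 is tangent to SU there, WS ⟂ SU, with radius 7.5, so the center W sits 7.5 in from both sides at W = (30.100, -27.000). That places the tangent points at H = (37.600, -27.000) on CH and S = (30.100, -34.500) on SU. Then |FH| = |H − F| = 46.290.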